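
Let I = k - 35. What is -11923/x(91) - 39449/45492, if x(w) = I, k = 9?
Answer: 270687721/591396 ≈ 457.71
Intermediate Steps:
I = -26 (I = 9 - 35 = -26)
x(w) = -26
-11923/x(91) - 39449/45492 = -11923/(-26) - 39449/45492 = -11923*(-1/26) - 39449*1/45492 = 11923/26 - 39449/45492 = 270687721/591396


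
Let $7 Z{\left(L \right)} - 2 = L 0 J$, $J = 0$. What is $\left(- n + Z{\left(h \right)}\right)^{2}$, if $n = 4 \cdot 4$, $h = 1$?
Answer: $\frac{12100}{49} \approx 246.94$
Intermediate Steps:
$n = 16$
$Z{\left(L \right)} = \frac{2}{7}$ ($Z{\left(L \right)} = \frac{2}{7} + \frac{L 0 \cdot 0}{7} = \frac{2}{7} + \frac{0 \cdot 0}{7} = \frac{2}{7} + \frac{1}{7} \cdot 0 = \frac{2}{7} + 0 = \frac{2}{7}$)
$\left(- n + Z{\left(h \right)}\right)^{2} = \left(\left(-1\right) 16 + \frac{2}{7}\right)^{2} = \left(-16 + \frac{2}{7}\right)^{2} = \left(- \frac{110}{7}\right)^{2} = \frac{12100}{49}$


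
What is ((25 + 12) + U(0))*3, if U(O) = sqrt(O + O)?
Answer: 111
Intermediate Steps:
U(O) = sqrt(2)*sqrt(O) (U(O) = sqrt(2*O) = sqrt(2)*sqrt(O))
((25 + 12) + U(0))*3 = ((25 + 12) + sqrt(2)*sqrt(0))*3 = (37 + sqrt(2)*0)*3 = (37 + 0)*3 = 37*3 = 111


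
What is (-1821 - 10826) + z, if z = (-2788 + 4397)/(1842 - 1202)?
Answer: -8092471/640 ≈ -12644.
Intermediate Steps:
z = 1609/640 ≈ 2.5141
(-1821 - 10826) + z = (-1821 - 10826) + 1609/640 = -12647 + 1609/640 = -8092471/640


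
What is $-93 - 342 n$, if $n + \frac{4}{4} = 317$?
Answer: $-108165$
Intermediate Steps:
$n = 316$ ($n = -1 + 317 = 316$)
$-93 - 342 n = -93 - 108072 = -108165$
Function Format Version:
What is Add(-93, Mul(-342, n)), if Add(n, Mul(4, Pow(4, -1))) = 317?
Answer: -108165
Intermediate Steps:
n = 316 (n = Add(-1, 317) = 316)
Add(-93, Mul(-342, n)) = Add(-93, Mul(-342, 316)) = Add(-93, -108072) = -108165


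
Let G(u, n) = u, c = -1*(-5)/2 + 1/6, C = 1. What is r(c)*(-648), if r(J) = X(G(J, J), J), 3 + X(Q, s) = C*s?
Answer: 216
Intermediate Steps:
c = 8/3 (c = 5*(½) + 1*(⅙) = 5/2 + ⅙ = 8/3 ≈ 2.6667)
X(Q, s) = -3 + s (X(Q, s) = -3 + 1*s = -3 + s)
r(J) = -3 + J
r(c)*(-648) = (-3 + 8/3)*(-648) = -⅓*(-648) = 216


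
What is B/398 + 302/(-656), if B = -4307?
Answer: -736397/65272 ≈ -11.282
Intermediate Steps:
B/398 + 302/(-656) = -4307/398 + 302/(-656) = -4307*1/398 + 302*(-1/656) = -4307/398 - 151/328 = -736397/65272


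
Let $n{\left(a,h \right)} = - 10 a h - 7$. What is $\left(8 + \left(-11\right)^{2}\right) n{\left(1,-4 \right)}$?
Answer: $4257$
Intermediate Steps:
$n{\left(a,h \right)} = -7 - 10 a h$ ($n{\left(a,h \right)} = - 10 a h - 7 = -7 - 10 a h$)
$\left(8 + \left(-11\right)^{2}\right) n{\left(1,-4 \right)} = \left(8 + \left(-11\right)^{2}\right) \left(-7 - 10 \left(-4\right)\right) = \left(8 + 121\right) \left(-7 + 40\right) = 129 \cdot 33 = 4257$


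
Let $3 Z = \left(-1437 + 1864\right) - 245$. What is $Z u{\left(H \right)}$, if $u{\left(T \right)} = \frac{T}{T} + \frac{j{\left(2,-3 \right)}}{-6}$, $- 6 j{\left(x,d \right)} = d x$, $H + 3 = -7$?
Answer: $\frac{455}{9} \approx 50.556$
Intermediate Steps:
$H = -10$ ($H = -3 - 7 = -10$)
$j{\left(x,d \right)} = - \frac{d x}{6}$
$u{\left(T \right)} = \frac{5}{6}$ ($u{\left(T \right)} = \frac{T}{T} + \frac{\left(- \frac{1}{6}\right) \left(-3\right) 2}{-6} = 1 + 1 \left(- \frac{1}{6}\right) = 1 - \frac{1}{6} = \frac{5}{6}$)
$Z = \frac{182}{3}$ ($Z = \frac{\left(-1437 + 1864\right) - 245}{3} = \frac{427 - 245}{3} = \frac{1}{3} \cdot 182 = \frac{182}{3} \approx 60.667$)
$Z u{\left(H \right)} = \frac{182}{3} \cdot \frac{5}{6} = \frac{455}{9}$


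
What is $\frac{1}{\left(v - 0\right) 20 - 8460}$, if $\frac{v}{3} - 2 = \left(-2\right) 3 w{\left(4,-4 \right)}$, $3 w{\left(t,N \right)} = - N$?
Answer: $- \frac{1}{8820} \approx -0.00011338$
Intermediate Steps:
$w{\left(t,N \right)} = - \frac{N}{3}$ ($w{\left(t,N \right)} = \frac{\left(-1\right) N}{3} = - \frac{N}{3}$)
$v = -18$ ($v = 6 + 3 \left(-2\right) 3 \left(\left(- \frac{1}{3}\right) \left(-4\right)\right) = 6 + 3 \left(\left(-6\right) \frac{4}{3}\right) = 6 + 3 \left(-8\right) = 6 - 24 = -18$)
$\frac{1}{\left(v - 0\right) 20 - 8460} = \frac{1}{\left(-18 - 0\right) 20 - 8460} = \frac{1}{\left(-18 + 0\right) 20 - 8460} = \frac{1}{\left(-18\right) 20 - 8460} = \frac{1}{-360 - 8460} = \frac{1}{-8820} = - \frac{1}{8820}$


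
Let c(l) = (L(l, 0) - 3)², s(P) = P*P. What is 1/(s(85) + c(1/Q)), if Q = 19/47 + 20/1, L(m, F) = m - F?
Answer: 919681/6652704125 ≈ 0.00013824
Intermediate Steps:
s(P) = P²
Q = 959/47 (Q = 19*(1/47) + 20*1 = 19/47 + 20 = 959/47 ≈ 20.404)
c(l) = (-3 + l)² (c(l) = ((l - 1*0) - 3)² = ((l + 0) - 3)² = (l - 3)² = (-3 + l)²)
1/(s(85) + c(1/Q)) = 1/(85² + (-3 + 1/(959/47))²) = 1/(7225 + (-3 + 47/959)²) = 1/(7225 + (-2830/959)²) = 1/(7225 + 8008900/919681) = 1/(6652704125/919681) = 919681/6652704125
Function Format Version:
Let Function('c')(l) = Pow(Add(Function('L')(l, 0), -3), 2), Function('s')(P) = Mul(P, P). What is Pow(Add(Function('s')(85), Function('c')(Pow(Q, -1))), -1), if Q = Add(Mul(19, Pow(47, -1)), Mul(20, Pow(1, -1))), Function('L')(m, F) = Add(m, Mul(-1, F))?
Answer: Rational(919681, 6652704125) ≈ 0.00013824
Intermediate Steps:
Function('s')(P) = Pow(P, 2)
Q = Rational(959, 47) (Q = Add(Mul(19, Rational(1, 47)), Mul(20, 1)) = Add(Rational(19, 47), 20) = Rational(959, 47) ≈ 20.404)
Function('c')(l) = Pow(Add(-3, l), 2) (Function('c')(l) = Pow(Add(Add(l, Mul(-1, 0)), -3), 2) = Pow(Add(Add(l, 0), -3), 2) = Pow(Add(l, -3), 2) = Pow(Add(-3, l), 2))
Pow(Add(Function('s')(85), Function('c')(Pow(Q, -1))), -1) = Pow(Add(Pow(85, 2), Pow(Add(-3, Pow(Rational(959, 47), -1)), 2)), -1) = Pow(Add(7225, Pow(Add(-3, Rational(47, 959)), 2)), -1) = Pow(Add(7225, Pow(Rational(-2830, 959), 2)), -1) = Pow(Add(7225, Rational(8008900, 919681)), -1) = Pow(Rational(6652704125, 919681), -1) = Rational(919681, 6652704125)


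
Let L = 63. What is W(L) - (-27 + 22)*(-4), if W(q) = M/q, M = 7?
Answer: -179/9 ≈ -19.889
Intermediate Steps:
W(q) = 7/q
W(L) - (-27 + 22)*(-4) = 7/63 - (-27 + 22)*(-4) = 7*(1/63) - (-5)*(-4) = 1/9 - 1*20 = 1/9 - 20 = -179/9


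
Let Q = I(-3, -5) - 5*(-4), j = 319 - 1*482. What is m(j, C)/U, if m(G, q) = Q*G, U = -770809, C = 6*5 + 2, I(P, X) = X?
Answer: 2445/770809 ≈ 0.0031720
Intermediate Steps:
C = 32 (C = 30 + 2 = 32)
j = -163 (j = 319 - 482 = -163)
Q = 15 (Q = -5 - 5*(-4) = -5 + 20 = 15)
m(G, q) = 15*G
m(j, C)/U = (15*(-163))/(-770809) = -2445*(-1/770809) = 2445/770809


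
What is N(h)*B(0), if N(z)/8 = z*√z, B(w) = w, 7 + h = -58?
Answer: 0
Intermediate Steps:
h = -65 (h = -7 - 58 = -65)
N(z) = 8*z^(3/2) (N(z) = 8*(z*√z) = 8*z^(3/2))
N(h)*B(0) = (8*(-65)^(3/2))*0 = (8*(-65*I*√65))*0 = -520*I*√65*0 = 0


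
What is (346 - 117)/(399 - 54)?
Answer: 229/345 ≈ 0.66377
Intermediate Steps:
(346 - 117)/(399 - 54) = 229/345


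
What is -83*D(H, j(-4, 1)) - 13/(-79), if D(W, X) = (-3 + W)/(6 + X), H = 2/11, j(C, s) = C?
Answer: 203553/1738 ≈ 117.12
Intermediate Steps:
H = 2/11 (H = 2*(1/11) = 2/11 ≈ 0.18182)
D(W, X) = (-3 + W)/(6 + X)
-83*D(H, j(-4, 1)) - 13/(-79) = -83*(-3 + 2/11)/(6 - 4) - 13/(-79) = -83*(-31)/(2*11) - 13*(-1/79) = -83*(-31)/(2*11) + 13/79 = -83*(-31/22) + 13/79 = 2573/22 + 13/79 = 203553/1738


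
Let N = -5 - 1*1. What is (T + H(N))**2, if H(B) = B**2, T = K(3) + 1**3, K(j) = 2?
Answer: 1521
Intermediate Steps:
N = -6 (N = -5 - 1 = -6)
T = 3 (T = 2 + 1**3 = 2 + 1 = 3)
(T + H(N))**2 = (3 + (-6)**2)**2 = (3 + 36)**2 = 39**2 = 1521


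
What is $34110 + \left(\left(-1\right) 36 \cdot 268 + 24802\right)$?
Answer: $49264$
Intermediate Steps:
$34110 + \left(\left(-1\right) 36 \cdot 268 + 24802\right) = 34110 + \left(\left(-36\right) 268 + 24802\right) = 34110 + \left(-9648 + 24802\right) = 34110 + 15154 = 49264$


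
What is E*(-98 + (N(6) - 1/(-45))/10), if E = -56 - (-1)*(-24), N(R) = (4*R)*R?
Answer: 300952/45 ≈ 6687.8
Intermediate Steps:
N(R) = 4*R²
E = -80 (E = -56 - 1*24 = -56 - 24 = -80)
E*(-98 + (N(6) - 1/(-45))/10) = -80*(-98 + (4*6² - 1/(-45))/10) = -80*(-98 + (4*36 - 1*(-1/45))*(⅒)) = -80*(-98 + (144 + 1/45)*(⅒)) = -80*(-98 + (6481/45)*(⅒)) = -80*(-98 + 6481/450) = -80*(-37619/450) = 300952/45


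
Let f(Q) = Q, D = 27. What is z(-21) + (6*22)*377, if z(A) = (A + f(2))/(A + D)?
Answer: 298565/6 ≈ 49761.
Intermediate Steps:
z(A) = (2 + A)/(27 + A) (z(A) = (A + 2)/(A + 27) = (2 + A)/(27 + A))
z(-21) + (6*22)*377 = (2 - 21)/(27 - 21) + (6*22)*377 = -19/6 + 132*377 = (⅙)*(-19) + 49764 = -19/6 + 49764 = 298565/6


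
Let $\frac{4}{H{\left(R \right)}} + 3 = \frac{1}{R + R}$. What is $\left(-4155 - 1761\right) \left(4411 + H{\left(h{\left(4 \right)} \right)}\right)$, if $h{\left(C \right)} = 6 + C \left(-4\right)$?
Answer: $- \frac{1591350756}{61} \approx -2.6088 \cdot 10^{7}$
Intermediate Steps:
$h{\left(C \right)} = 6 - 4 C$
$H{\left(R \right)} = \frac{4}{-3 + \frac{1}{2 R}}$ ($H{\left(R \right)} = \frac{4}{-3 + \frac{1}{R + R}} = \frac{4}{-3 + \frac{1}{2 R}}$)
$\left(-4155 - 1761\right) \left(4411 + H{\left(h{\left(4 \right)} \right)}\right) = \left(-4155 - 1761\right) \left(4411 - \frac{8 \left(6 - 16\right)}{-1 + 6 \left(6 - 16\right)}\right) = - 5916 \left(4411 - \frac{8 \left(6 - 16\right)}{-1 + 6 \left(6 - 16\right)}\right) = - 5916 \left(4411 - - \frac{80}{-1 + 6 \left(-10\right)}\right) = - 5916 \left(4411 - - \frac{80}{-1 - 60}\right) = - 5916 \left(4411 - - \frac{80}{-61}\right) = - 5916 \left(4411 - \left(-80\right) \left(- \frac{1}{61}\right)\right) = - 5916 \left(4411 - \frac{80}{61}\right) = \left(-5916\right) \frac{268991}{61} = - \frac{1591350756}{61}$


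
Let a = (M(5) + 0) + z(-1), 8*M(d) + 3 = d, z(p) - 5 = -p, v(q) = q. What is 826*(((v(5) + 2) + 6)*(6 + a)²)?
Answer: 12890969/8 ≈ 1.6114e+6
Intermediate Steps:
z(p) = 5 - p
M(d) = -3/8 + d/8
a = 25/4 (a = ((-3/8 + (⅛)*5) + 0) + (5 - 1*(-1)) = ((-3/8 + 5/8) + 0) + (5 + 1) = (¼ + 0) + 6 = ¼ + 6 = 25/4 ≈ 6.2500)
826*(((v(5) + 2) + 6)*(6 + a)²) = 826*(((5 + 2) + 6)*(6 + 25/4)²) = 826*((7 + 6)*(49/4)²) = 826*(13*(2401/16)) = 826*(31213/16) = 12890969/8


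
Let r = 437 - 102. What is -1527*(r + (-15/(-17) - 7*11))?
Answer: -6720327/17 ≈ -3.9531e+5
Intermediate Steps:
r = 335
-1527*(r + (-15/(-17) - 7*11)) = -1527*(335 + (-15/(-17) - 7*11)) = -1527*(335 + (-15*(-1/17) - 77)) = -1527*(335 + (15/17 - 77)) = -1527*(335 - 1294/17) = -1527*4401/17 = -6720327/17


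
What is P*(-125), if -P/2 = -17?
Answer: -4250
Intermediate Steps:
P = 34 (P = -2*(-17) = 34)
P*(-125) = 34*(-125) = -4250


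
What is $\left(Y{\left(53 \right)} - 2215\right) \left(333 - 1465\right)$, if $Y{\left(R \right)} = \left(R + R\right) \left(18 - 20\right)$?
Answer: $2747364$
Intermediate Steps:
$Y{\left(R \right)} = - 4 R$ ($Y{\left(R \right)} = 2 R \left(-2\right) = - 4 R$)
$\left(Y{\left(53 \right)} - 2215\right) \left(333 - 1465\right) = \left(\left(-4\right) 53 - 2215\right) \left(333 - 1465\right) = \left(-212 - 2215\right) \left(-1132\right) = \left(-2427\right) \left(-1132\right) = 2747364$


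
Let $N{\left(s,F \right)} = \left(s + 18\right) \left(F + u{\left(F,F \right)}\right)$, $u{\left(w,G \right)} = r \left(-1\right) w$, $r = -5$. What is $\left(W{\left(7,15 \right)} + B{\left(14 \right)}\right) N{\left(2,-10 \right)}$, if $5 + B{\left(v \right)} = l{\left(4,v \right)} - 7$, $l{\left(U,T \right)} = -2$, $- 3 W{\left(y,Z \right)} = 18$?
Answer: $24000$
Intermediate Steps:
$W{\left(y,Z \right)} = -6$ ($W{\left(y,Z \right)} = \left(- \frac{1}{3}\right) 18 = -6$)
$u{\left(w,G \right)} = 5 w$ ($u{\left(w,G \right)} = \left(-5\right) \left(-1\right) w = 5 w$)
$B{\left(v \right)} = -14$ ($B{\left(v \right)} = -5 - 9 = -14$)
$N{\left(s,F \right)} = 6 F \left(18 + s\right)$ ($N{\left(s,F \right)} = \left(s + 18\right) \left(F + 5 F\right) = \left(18 + s\right) 6 F = 6 F \left(18 + s\right)$)
$\left(W{\left(7,15 \right)} + B{\left(14 \right)}\right) N{\left(2,-10 \right)} = \left(-6 - 14\right) 6 \left(-10\right) \left(18 + 2\right) = - 20 \cdot 6 \left(-10\right) 20 = \left(-20\right) \left(-1200\right) = 24000$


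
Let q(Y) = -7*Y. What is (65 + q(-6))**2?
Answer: 11449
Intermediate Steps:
(65 + q(-6))**2 = (65 - 7*(-6))**2 = (65 + 42)**2 = 107**2 = 11449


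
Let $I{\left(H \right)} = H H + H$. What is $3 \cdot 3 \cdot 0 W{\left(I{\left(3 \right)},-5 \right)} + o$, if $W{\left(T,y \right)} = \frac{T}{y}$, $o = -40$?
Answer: $-40$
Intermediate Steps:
$I{\left(H \right)} = H + H^{2}$ ($I{\left(H \right)} = H^{2} + H = H + H^{2}$)
$3 \cdot 3 \cdot 0 W{\left(I{\left(3 \right)},-5 \right)} + o = 3 \cdot 3 \cdot 0 \frac{3 \left(1 + 3\right)}{-5} - 40 = 9 \cdot 0 \cdot 3 \cdot 4 \left(- \frac{1}{5}\right) - 40 = 0 \cdot 12 \left(- \frac{1}{5}\right) - 40 = 0 \left(- \frac{12}{5}\right) - 40 = 0 - 40 = -40$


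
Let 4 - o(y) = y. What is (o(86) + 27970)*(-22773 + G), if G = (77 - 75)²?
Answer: -634981872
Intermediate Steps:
o(y) = 4 - y
G = 4 (G = 2² = 4)
(o(86) + 27970)*(-22773 + G) = ((4 - 1*86) + 27970)*(-22773 + 4) = ((4 - 86) + 27970)*(-22769) = (-82 + 27970)*(-22769) = 27888*(-22769) = -634981872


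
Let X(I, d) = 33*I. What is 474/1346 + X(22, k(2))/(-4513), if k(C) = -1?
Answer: 580983/3037249 ≈ 0.19129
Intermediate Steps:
474/1346 + X(22, k(2))/(-4513) = 474/1346 + (33*22)/(-4513) = 474*(1/1346) + 726*(-1/4513) = 237/673 - 726/4513 = 580983/3037249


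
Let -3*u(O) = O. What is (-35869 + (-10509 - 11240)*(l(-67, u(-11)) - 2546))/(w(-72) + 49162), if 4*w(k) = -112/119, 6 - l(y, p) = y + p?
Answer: 2745286871/2507250 ≈ 1094.9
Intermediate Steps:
u(O) = -O/3
l(y, p) = 6 - p - y (l(y, p) = 6 - (y + p) = 6 - (p + y) = 6 + (-p - y) = 6 - p - y)
w(k) = -4/17 (w(k) = (-112/119)/4 = (-112*1/119)/4 = (1/4)*(-16/17) = -4/17)
(-35869 + (-10509 - 11240)*(l(-67, u(-11)) - 2546))/(w(-72) + 49162) = (-35869 + (-10509 - 11240)*((6 - (-1)*(-11)/3 - 1*(-67)) - 2546))/(-4/17 + 49162) = (-35869 - 21749*((6 - 1*11/3 + 67) - 2546))/(835750/17) = (-35869 - 21749*((6 - 11/3 + 67) - 2546))*(17/835750) = (-35869 - 21749*(208/3 - 2546))*(17/835750) = (-35869 - 21749*(-7430/3))*(17/835750) = (-35869 + 161595070/3)*(17/835750) = (161487463/3)*(17/835750) = 2745286871/2507250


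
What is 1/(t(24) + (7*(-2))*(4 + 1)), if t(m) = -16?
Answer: -1/86 ≈ -0.011628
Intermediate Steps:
1/(t(24) + (7*(-2))*(4 + 1)) = 1/(-16 + (7*(-2))*(4 + 1)) = 1/(-16 - 14*5) = 1/(-16 - 70) = 1/(-86) = -1/86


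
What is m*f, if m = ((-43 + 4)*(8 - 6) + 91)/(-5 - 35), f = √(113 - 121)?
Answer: -13*I*√2/20 ≈ -0.91924*I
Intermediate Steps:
f = 2*I*√2 (f = √(-8) = 2*I*√2 ≈ 2.8284*I)
m = -13/40 (m = (-39*2 + 91)/(-40) = (-78 + 91)*(-1/40) = 13*(-1/40) = -13/40 ≈ -0.32500)
m*f = -13*I*√2/20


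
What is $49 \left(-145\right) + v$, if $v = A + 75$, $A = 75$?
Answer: $-6955$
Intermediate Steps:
$v = 150$ ($v = 75 + 75 = 150$)
$49 \left(-145\right) + v = 49 \left(-145\right) + 150 = -7105 + 150 = -6955$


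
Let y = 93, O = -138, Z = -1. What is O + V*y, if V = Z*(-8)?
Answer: 606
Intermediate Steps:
V = 8 (V = -1*(-8) = 8)
O + V*y = -138 + 8*93 = -138 + 744 = 606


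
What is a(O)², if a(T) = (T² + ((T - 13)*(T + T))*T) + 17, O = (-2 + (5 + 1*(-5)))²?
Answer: 65025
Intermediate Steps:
O = 4 (O = (-2 + (5 - 5))² = (-2 + 0)² = (-2)² = 4)
a(T) = 17 + T² + 2*T²*(-13 + T) (a(T) = (T² + ((-13 + T)*(2*T))*T) + 17 = (T² + (2*T*(-13 + T))*T) + 17 = (T² + 2*T²*(-13 + T)) + 17 = 17 + T² + 2*T²*(-13 + T))
a(O)² = (17 - 25*4² + 2*4³)² = (17 - 25*16 + 2*64)² = (17 - 400 + 128)² = (-255)² = 65025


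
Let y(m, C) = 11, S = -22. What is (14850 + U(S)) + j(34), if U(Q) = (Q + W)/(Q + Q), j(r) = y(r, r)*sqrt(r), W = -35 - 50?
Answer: 653507/44 + 11*sqrt(34) ≈ 14917.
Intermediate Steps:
W = -85
j(r) = 11*sqrt(r)
U(Q) = (-85 + Q)/(2*Q) (U(Q) = (Q - 85)/(Q + Q) = (-85 + Q)/((2*Q)) = (-85 + Q)*(1/(2*Q)) = (-85 + Q)/(2*Q))
(14850 + U(S)) + j(34) = (14850 + (1/2)*(-85 - 22)/(-22)) + 11*sqrt(34) = (14850 + (1/2)*(-1/22)*(-107)) + 11*sqrt(34) = (14850 + 107/44) + 11*sqrt(34) = 653507/44 + 11*sqrt(34)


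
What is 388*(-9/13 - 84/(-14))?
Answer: 26772/13 ≈ 2059.4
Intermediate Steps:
388*(-9/13 - 84/(-14)) = 388*(-9*1/13 - 84*(-1/14)) = 388*(-9/13 + 6) = 388*(69/13) = 26772/13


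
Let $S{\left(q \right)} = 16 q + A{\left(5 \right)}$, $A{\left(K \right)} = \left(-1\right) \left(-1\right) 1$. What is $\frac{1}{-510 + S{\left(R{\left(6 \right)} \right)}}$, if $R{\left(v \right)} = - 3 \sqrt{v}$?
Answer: $- \frac{509}{245257} + \frac{48 \sqrt{6}}{245257} \approx -0.001596$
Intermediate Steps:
$A{\left(K \right)} = 1$ ($A{\left(K \right)} = 1 \cdot 1 = 1$)
$S{\left(q \right)} = 1 + 16 q$ ($S{\left(q \right)} = 16 q + 1 = 1 + 16 q$)
$\frac{1}{-510 + S{\left(R{\left(6 \right)} \right)}} = \frac{1}{-510 + \left(1 + 16 \left(- 3 \sqrt{6}\right)\right)} = \frac{1}{-510 + \left(1 - 48 \sqrt{6}\right)} = \frac{1}{-509 - 48 \sqrt{6}}$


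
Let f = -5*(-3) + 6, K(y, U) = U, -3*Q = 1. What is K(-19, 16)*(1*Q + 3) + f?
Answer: 191/3 ≈ 63.667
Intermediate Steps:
Q = -1/3 (Q = -1/3*1 = -1/3 ≈ -0.33333)
f = 21 (f = 15 + 6 = 21)
K(-19, 16)*(1*Q + 3) + f = 16*(1*(-1/3) + 3) + 21 = 16*(-1/3 + 3) + 21 = 16*(8/3) + 21 = 128/3 + 21 = 191/3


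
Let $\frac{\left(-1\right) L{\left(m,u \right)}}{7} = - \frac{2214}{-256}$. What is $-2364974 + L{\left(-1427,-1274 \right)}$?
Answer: $- \frac{302724421}{128} \approx -2.365 \cdot 10^{6}$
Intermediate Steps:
$L{\left(m,u \right)} = - \frac{7749}{128}$ ($L{\left(m,u \right)} = - 7 \left(- \frac{2214}{-256}\right) = - 7 \left(\left(-2214\right) \left(- \frac{1}{256}\right)\right) = \left(-7\right) \frac{1107}{128} = - \frac{7749}{128}$)
$-2364974 + L{\left(-1427,-1274 \right)} = -2364974 - \frac{7749}{128} = - \frac{302724421}{128}$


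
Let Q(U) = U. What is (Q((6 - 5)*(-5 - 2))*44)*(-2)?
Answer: 616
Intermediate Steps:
(Q((6 - 5)*(-5 - 2))*44)*(-2) = (((6 - 5)*(-5 - 2))*44)*(-2) = ((1*(-7))*44)*(-2) = -7*44*(-2) = -308*(-2) = 616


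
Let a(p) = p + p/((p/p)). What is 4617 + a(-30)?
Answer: 4557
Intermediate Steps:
a(p) = 2*p (a(p) = p + p/1 = p + p*1 = p + p = 2*p)
4617 + a(-30) = 4617 + 2*(-30) = 4617 - 60 = 4557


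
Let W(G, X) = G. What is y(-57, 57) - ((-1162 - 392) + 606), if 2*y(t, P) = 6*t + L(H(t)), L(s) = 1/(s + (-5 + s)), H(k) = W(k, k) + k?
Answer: 362081/466 ≈ 777.00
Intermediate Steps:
H(k) = 2*k (H(k) = k + k = 2*k)
L(s) = 1/(-5 + 2*s)
y(t, P) = 1/(2*(-5 + 4*t)) + 3*t (y(t, P) = (6*t + 1/(-5 + 2*(2*t)))/2 = (6*t + 1/(-5 + 4*t))/2 = (1/(-5 + 4*t) + 6*t)/2 = 1/(2*(-5 + 4*t)) + 3*t)
y(-57, 57) - ((-1162 - 392) + 606) = (1 + 6*(-57)*(-5 + 4*(-57)))/(2*(-5 + 4*(-57))) - ((-1162 - 392) + 606) = (1 + 6*(-57)*(-5 - 228))/(2*(-5 - 228)) - (-1554 + 606) = (½)*(1 + 6*(-57)*(-233))/(-233) - 1*(-948) = (½)*(-1/233)*(1 + 79686) + 948 = (½)*(-1/233)*79687 + 948 = -79687/466 + 948 = 362081/466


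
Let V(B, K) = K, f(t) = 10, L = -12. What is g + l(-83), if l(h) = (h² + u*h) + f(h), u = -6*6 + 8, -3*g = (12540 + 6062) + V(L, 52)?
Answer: 3005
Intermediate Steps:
g = -6218 (g = -((12540 + 6062) + 52)/3 = -(18602 + 52)/3 = -⅓*18654 = -6218)
u = -28 (u = -36 + 8 = -28)
l(h) = 10 + h² - 28*h (l(h) = (h² - 28*h) + 10 = 10 + h² - 28*h)
g + l(-83) = -6218 + (10 + (-83)² - 28*(-83)) = -6218 + (10 + 6889 + 2324) = -6218 + 9223 = 3005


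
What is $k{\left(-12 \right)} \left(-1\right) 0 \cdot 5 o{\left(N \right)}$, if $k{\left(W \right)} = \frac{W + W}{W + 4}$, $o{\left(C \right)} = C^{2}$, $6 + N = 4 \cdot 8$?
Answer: $0$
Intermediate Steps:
$N = 26$ ($N = -6 + 4 \cdot 8 = -6 + 32 = 26$)
$k{\left(W \right)} = \frac{2 W}{4 + W}$
$k{\left(-12 \right)} \left(-1\right) 0 \cdot 5 o{\left(N \right)} = 2 \left(-12\right) \frac{1}{4 - 12} \left(-1\right) 0 \cdot 5 \cdot 26^{2} = 2 \left(-12\right) \frac{1}{-8} \cdot 0 \cdot 5 \cdot 676 = 2 \left(-12\right) \left(- \frac{1}{8}\right) 0 \cdot 676 = 3 \cdot 0 \cdot 676 = 0 \cdot 676 = 0$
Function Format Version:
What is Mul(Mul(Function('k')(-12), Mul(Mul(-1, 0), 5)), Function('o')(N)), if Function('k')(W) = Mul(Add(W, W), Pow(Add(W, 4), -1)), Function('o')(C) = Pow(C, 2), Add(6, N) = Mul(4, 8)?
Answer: 0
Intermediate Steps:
N = 26 (N = Add(-6, Mul(4, 8)) = Add(-6, 32) = 26)
Function('k')(W) = Mul(2, W, Pow(Add(4, W), -1)) (Function('k')(W) = Mul(Mul(2, W), Pow(Add(4, W), -1)) = Mul(2, W, Pow(Add(4, W), -1)))
Mul(Mul(Function('k')(-12), Mul(Mul(-1, 0), 5)), Function('o')(N)) = Mul(Mul(Mul(2, -12, Pow(Add(4, -12), -1)), Mul(Mul(-1, 0), 5)), Pow(26, 2)) = Mul(Mul(Mul(2, -12, Pow(-8, -1)), Mul(0, 5)), 676) = Mul(Mul(Mul(2, -12, Rational(-1, 8)), 0), 676) = Mul(Mul(3, 0), 676) = Mul(0, 676) = 0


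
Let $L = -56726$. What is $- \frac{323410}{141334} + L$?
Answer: $- \frac{4008817947}{70667} \approx -56728.0$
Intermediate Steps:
$- \frac{323410}{141334} + L = - \frac{323410}{141334} - 56726 = \left(-323410\right) \frac{1}{141334} - 56726 = - \frac{161705}{70667} - 56726 = - \frac{4008817947}{70667}$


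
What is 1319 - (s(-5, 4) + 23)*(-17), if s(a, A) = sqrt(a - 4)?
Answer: 1710 + 51*I ≈ 1710.0 + 51.0*I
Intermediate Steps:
s(a, A) = sqrt(-4 + a)
1319 - (s(-5, 4) + 23)*(-17) = 1319 - (sqrt(-4 - 5) + 23)*(-17) = 1319 - (sqrt(-9) + 23)*(-17) = 1319 - (3*I + 23)*(-17) = 1319 - (23 + 3*I)*(-17) = 1319 - (-391 - 51*I) = 1319 + (391 + 51*I) = 1710 + 51*I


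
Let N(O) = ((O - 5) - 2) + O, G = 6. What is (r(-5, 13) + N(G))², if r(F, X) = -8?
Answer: 9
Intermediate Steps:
N(O) = -7 + 2*O (N(O) = ((-5 + O) - 2) + O = (-7 + O) + O = -7 + 2*O)
(r(-5, 13) + N(G))² = (-8 + (-7 + 2*6))² = (-8 + (-7 + 12))² = (-8 + 5)² = (-3)² = 9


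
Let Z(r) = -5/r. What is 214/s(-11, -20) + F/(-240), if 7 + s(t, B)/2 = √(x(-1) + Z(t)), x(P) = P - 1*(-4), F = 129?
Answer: -680663/40080 - 107*√418/501 ≈ -21.349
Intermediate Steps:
x(P) = 4 + P (x(P) = P + 4 = 4 + P)
s(t, B) = -14 + 2*√(3 - 5/t) (s(t, B) = -14 + 2*√((4 - 1) - 5/t) = -14 + 2*√(3 - 5/t))
214/s(-11, -20) + F/(-240) = 214/(-14 + 2*√(3 - 5/(-11))) + 129/(-240) = 214/(-14 + 2*√(3 - 5*(-1/11))) + 129*(-1/240) = 214/(-14 + 2*√(3 + 5/11)) - 43/80 = 214/(-14 + 2*√(38/11)) - 43/80 = 214/(-14 + 2*(√418/11)) - 43/80 = 214/(-14 + 2*√418/11) - 43/80 = -43/80 + 214/(-14 + 2*√418/11)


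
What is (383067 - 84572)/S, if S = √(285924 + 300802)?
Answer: 298495*√11974/83818 ≈ 389.69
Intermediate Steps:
S = 7*√11974 (S = √586726 = 7*√11974 ≈ 765.98)
(383067 - 84572)/S = (383067 - 84572)/((7*√11974)) = 298495*(√11974/83818) = 298495*√11974/83818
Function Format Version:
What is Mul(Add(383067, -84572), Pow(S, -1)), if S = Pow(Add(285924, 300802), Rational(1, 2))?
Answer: Mul(Rational(298495, 83818), Pow(11974, Rational(1, 2))) ≈ 389.69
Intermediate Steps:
S = Mul(7, Pow(11974, Rational(1, 2))) (S = Pow(586726, Rational(1, 2)) = Mul(7, Pow(11974, Rational(1, 2))) ≈ 765.98)
Mul(Add(383067, -84572), Pow(S, -1)) = Mul(Add(383067, -84572), Pow(Mul(7, Pow(11974, Rational(1, 2))), -1)) = Mul(298495, Mul(Rational(1, 83818), Pow(11974, Rational(1, 2)))) = Mul(Rational(298495, 83818), Pow(11974, Rational(1, 2)))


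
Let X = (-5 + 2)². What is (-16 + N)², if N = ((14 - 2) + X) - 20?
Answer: 225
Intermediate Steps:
X = 9 (X = (-3)² = 9)
N = 1 (N = ((14 - 2) + 9) - 20 = (12 + 9) - 20 = 21 - 20 = 1)
(-16 + N)² = (-16 + 1)² = (-15)² = 225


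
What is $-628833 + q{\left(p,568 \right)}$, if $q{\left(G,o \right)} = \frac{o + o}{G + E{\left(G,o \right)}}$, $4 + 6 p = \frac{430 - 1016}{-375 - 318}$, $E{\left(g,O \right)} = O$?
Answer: $- \frac{741881606163}{1179779} \approx -6.2883 \cdot 10^{5}$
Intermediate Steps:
$p = - \frac{1093}{2079}$ ($p = - \frac{2}{3} + \frac{\left(430 - 1016\right) \frac{1}{-375 - 318}}{6} = - \frac{2}{3} + \frac{\left(-586\right) \frac{1}{-693}}{6} = - \frac{2}{3} + \frac{\left(-586\right) \left(- \frac{1}{693}\right)}{6} = - \frac{2}{3} + \frac{1}{6} \cdot \frac{586}{693} = - \frac{2}{3} + \frac{293}{2079} = - \frac{1093}{2079} \approx -0.52573$)
$q{\left(G,o \right)} = \frac{2 o}{G + o}$ ($q{\left(G,o \right)} = \frac{o + o}{G + o} = \frac{2 o}{G + o}$)
$-628833 + q{\left(p,568 \right)} = -628833 + 2 \cdot 568 \frac{1}{- \frac{1093}{2079} + 568} = -628833 + 2 \cdot 568 \frac{1}{\frac{1179779}{2079}} = -628833 + 2 \cdot 568 \cdot \frac{2079}{1179779} = -628833 + \frac{2361744}{1179779} = - \frac{741881606163}{1179779}$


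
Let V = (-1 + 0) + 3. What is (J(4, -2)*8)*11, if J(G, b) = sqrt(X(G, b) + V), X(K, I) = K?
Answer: 88*sqrt(6) ≈ 215.56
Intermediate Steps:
V = 2 (V = -1 + 3 = 2)
J(G, b) = sqrt(2 + G) (J(G, b) = sqrt(G + 2) = sqrt(2 + G))
(J(4, -2)*8)*11 = (sqrt(2 + 4)*8)*11 = (sqrt(6)*8)*11 = (8*sqrt(6))*11 = 88*sqrt(6)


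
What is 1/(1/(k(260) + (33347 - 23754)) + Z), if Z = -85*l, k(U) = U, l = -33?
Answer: 9853/27637666 ≈ 0.00035651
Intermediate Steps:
Z = 2805 (Z = -85*(-33) = 2805)
1/(1/(k(260) + (33347 - 23754)) + Z) = 1/(1/(260 + (33347 - 23754)) + 2805) = 1/(1/(260 + 9593) + 2805) = 1/(1/9853 + 2805) = 1/(27637666/9853) = 9853/27637666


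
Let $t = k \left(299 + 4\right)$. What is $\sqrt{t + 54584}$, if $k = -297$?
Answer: $i \sqrt{35407} \approx 188.17 i$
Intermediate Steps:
$t = -89991$ ($t = - 297 \left(299 + 4\right) = \left(-297\right) 303 = -89991$)
$\sqrt{t + 54584} = \sqrt{-89991 + 54584} = \sqrt{-35407} = i \sqrt{35407}$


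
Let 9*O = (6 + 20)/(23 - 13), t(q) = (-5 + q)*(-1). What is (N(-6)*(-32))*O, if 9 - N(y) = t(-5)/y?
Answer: -13312/135 ≈ -98.607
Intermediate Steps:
t(q) = 5 - q
N(y) = 9 - 10/y (N(y) = 9 - (5 - 1*(-5))/y = 9 - (5 + 5)/y = 9 - 10/y)
O = 13/45 (O = ((6 + 20)/(23 - 13))/9 = (26/10)/9 = (26*(1/10))/9 = (1/9)*(13/5) = 13/45 ≈ 0.28889)
(N(-6)*(-32))*O = ((9 - 10/(-6))*(-32))*(13/45) = ((9 - 10*(-1/6))*(-32))*(13/45) = ((9 + 5/3)*(-32))*(13/45) = ((32/3)*(-32))*(13/45) = -1024/3*13/45 = -13312/135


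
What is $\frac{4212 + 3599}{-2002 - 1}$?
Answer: $- \frac{7811}{2003} \approx -3.8997$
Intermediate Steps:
$\frac{4212 + 3599}{-2002 - 1} = \frac{7811}{-2003} = 7811 \left(- \frac{1}{2003}\right) = - \frac{7811}{2003}$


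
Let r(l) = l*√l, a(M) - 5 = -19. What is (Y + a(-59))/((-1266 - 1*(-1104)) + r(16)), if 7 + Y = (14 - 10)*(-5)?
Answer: 41/98 ≈ 0.41837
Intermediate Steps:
a(M) = -14 (a(M) = 5 - 19 = -14)
Y = -27 (Y = -7 + (14 - 10)*(-5) = -7 + 4*(-5) = -7 - 20 = -27)
r(l) = l^(3/2)
(Y + a(-59))/((-1266 - 1*(-1104)) + r(16)) = (-27 - 14)/((-1266 - 1*(-1104)) + 16^(3/2)) = -41/((-1266 + 1104) + 64) = -41/(-162 + 64) = -41/(-98) = -41*(-1/98) = 41/98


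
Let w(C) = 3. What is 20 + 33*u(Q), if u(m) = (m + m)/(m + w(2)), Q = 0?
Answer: 20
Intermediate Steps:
u(m) = 2*m/(3 + m) (u(m) = (m + m)/(m + 3) = (2*m)/(3 + m) = 2*m/(3 + m))
20 + 33*u(Q) = 20 + 33*(2*0/(3 + 0)) = 20 + 33*(2*0/3) = 20 + 33*(2*0*(1/3)) = 20 + 33*0 = 20 + 0 = 20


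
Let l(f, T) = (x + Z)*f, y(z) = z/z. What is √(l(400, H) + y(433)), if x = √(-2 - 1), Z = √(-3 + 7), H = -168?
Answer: √(801 + 400*I*√3) ≈ 30.496 + 11.359*I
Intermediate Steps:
y(z) = 1
Z = 2 (Z = √4 = 2)
x = I*√3 (x = √(-3) = I*√3 ≈ 1.732*I)
l(f, T) = f*(2 + I*√3) (l(f, T) = (I*√3 + 2)*f = (2 + I*√3)*f = f*(2 + I*√3))
√(l(400, H) + y(433)) = √(400*(2 + I*√3) + 1) = √((800 + 400*I*√3) + 1) = √(801 + 400*I*√3)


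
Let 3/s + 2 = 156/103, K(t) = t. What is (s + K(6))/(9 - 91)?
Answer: 9/4100 ≈ 0.0021951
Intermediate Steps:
s = -309/50 (s = 3/(-2 + 156/103) = 3/(-50/103) = 3*(-103/50) = -309/50 ≈ -6.1800)
(s + K(6))/(9 - 91) = (-309/50 + 6)/(9 - 91) = -9/50/(-82) = -1/82*(-9/50) = 9/4100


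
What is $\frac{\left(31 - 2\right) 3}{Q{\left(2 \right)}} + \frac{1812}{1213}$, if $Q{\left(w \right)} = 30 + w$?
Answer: $\frac{163515}{38816} \approx 4.2126$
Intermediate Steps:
$\frac{\left(31 - 2\right) 3}{Q{\left(2 \right)}} + \frac{1812}{1213} = \frac{\left(31 - 2\right) 3}{30 + 2} + \frac{1812}{1213} = \frac{29 \cdot 3}{32} + 1812 \cdot \frac{1}{1213} = 87 \cdot \frac{1}{32} + \frac{1812}{1213} = \frac{87}{32} + \frac{1812}{1213} = \frac{163515}{38816}$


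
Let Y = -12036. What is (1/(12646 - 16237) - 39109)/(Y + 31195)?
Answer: -140440420/68799969 ≈ -2.0413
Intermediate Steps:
(1/(12646 - 16237) - 39109)/(Y + 31195) = (1/(12646 - 16237) - 39109)/(-12036 + 31195) = (1/(-3591) - 39109)/19159 = (-1/3591 - 39109)*(1/19159) = -140440420/3591*1/19159 = -140440420/68799969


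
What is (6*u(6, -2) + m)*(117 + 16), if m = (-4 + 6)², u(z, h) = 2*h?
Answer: -2660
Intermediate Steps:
m = 4 (m = 2² = 4)
(6*u(6, -2) + m)*(117 + 16) = (6*(2*(-2)) + 4)*(117 + 16) = (6*(-4) + 4)*133 = (-24 + 4)*133 = -20*133 = -2660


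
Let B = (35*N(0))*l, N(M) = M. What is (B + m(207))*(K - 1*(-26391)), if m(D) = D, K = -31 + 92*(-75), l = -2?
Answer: 4028220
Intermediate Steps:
K = -6931 (K = -31 - 6900 = -6931)
B = 0 (B = (35*0)*(-2) = 0*(-2) = 0)
(B + m(207))*(K - 1*(-26391)) = (0 + 207)*(-6931 - 1*(-26391)) = 207*(-6931 + 26391) = 207*19460 = 4028220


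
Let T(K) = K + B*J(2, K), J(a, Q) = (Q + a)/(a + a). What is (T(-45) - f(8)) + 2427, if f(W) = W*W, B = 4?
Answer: 2275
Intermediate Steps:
J(a, Q) = (Q + a)/(2*a) (J(a, Q) = (Q + a)/((2*a)) = (Q + a)*(1/(2*a)) = (Q + a)/(2*a))
f(W) = W²
T(K) = 2 + 2*K (T(K) = K + 4*((½)*(K + 2)/2) = K + 4*((½)*(½)*(2 + K)) = K + 4*(½ + K/4) = K + (2 + K) = 2 + 2*K)
(T(-45) - f(8)) + 2427 = ((2 + 2*(-45)) - 1*8²) + 2427 = ((2 - 90) - 1*64) + 2427 = (-88 - 64) + 2427 = -152 + 2427 = 2275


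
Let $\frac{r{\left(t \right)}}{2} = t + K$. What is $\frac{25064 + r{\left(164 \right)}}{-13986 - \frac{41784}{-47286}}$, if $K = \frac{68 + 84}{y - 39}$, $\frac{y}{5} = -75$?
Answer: $- \frac{6903745492}{3802476219} \approx -1.8156$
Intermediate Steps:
$y = -375$ ($y = 5 \left(-75\right) = -375$)
$K = - \frac{76}{207}$ ($K = \frac{68 + 84}{-375 - 39} = \frac{152}{-414} = 152 \left(- \frac{1}{414}\right) = - \frac{76}{207} \approx -0.36715$)
$r{\left(t \right)} = - \frac{152}{207} + 2 t$ ($r{\left(t \right)} = 2 \left(t - \frac{76}{207}\right) = 2 \left(- \frac{76}{207} + t\right) = - \frac{152}{207} + 2 t$)
$\frac{25064 + r{\left(164 \right)}}{-13986 - \frac{41784}{-47286}} = \frac{25064 + \left(- \frac{152}{207} + 2 \cdot 164\right)}{-13986 - \frac{41784}{-47286}} = \frac{25064 + \left(- \frac{152}{207} + 328\right)}{-13986 - - \frac{6964}{7881}} = \frac{25064 + \frac{67744}{207}}{-13986 + \frac{6964}{7881}} = \frac{5255992}{207 \left(- \frac{110216702}{7881}\right)} = \frac{5255992}{207} \left(- \frac{7881}{110216702}\right) = - \frac{6903745492}{3802476219}$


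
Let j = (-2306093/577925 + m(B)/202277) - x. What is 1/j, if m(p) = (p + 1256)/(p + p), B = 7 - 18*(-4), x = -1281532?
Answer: 18470347765550/23670268011259698237 ≈ 7.8032e-7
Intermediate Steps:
B = 79 (B = 7 + 72 = 79)
m(p) = (1256 + p)/(2*p) (m(p) = (1256 + p)/((2*p)) = (1256 + p)*(1/(2*p)) = (1256 + p)/(2*p))
j = 23670268011259698237/18470347765550 (j = (-2306093/577925 + ((½)*(1256 + 79)/79)/202277) - 1*(-1281532) = (-2306093*1/577925 + ((½)*(1/79)*1335)*(1/202277)) + 1281532 = (-2306093/577925 + (1335/158)*(1/202277)) + 1281532 = (-2306093/577925 + 1335/31959766) + 1281532 = -73701421124363/18470347765550 + 1281532 = 23670268011259698237/18470347765550 ≈ 1.2815e+6)
1/j = 1/(23670268011259698237/18470347765550) = 18470347765550/23670268011259698237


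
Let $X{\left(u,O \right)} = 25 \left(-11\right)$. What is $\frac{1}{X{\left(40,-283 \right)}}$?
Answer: $- \frac{1}{275} \approx -0.0036364$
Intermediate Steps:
$X{\left(u,O \right)} = -275$
$\frac{1}{X{\left(40,-283 \right)}} = \frac{1}{-275} = - \frac{1}{275}$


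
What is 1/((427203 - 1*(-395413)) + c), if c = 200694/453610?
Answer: 226805/186573522227 ≈ 1.2156e-6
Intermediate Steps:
c = 100347/226805 (c = 200694*(1/453610) = 100347/226805 ≈ 0.44244)
1/((427203 - 1*(-395413)) + c) = 1/((427203 - 1*(-395413)) + 100347/226805) = 1/((427203 + 395413) + 100347/226805) = 1/(822616 + 100347/226805) = 1/(186573522227/226805) = 226805/186573522227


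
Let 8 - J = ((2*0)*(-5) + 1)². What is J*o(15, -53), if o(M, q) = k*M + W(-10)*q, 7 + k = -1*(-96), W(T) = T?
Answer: 13055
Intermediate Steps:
J = 7 (J = 8 - ((2*0)*(-5) + 1)² = 8 - (0*(-5) + 1)² = 8 - (0 + 1)² = 8 - 1*1² = 8 - 1*1 = 8 - 1 = 7)
k = 89 (k = -7 - 1*(-96) = -7 + 96 = 89)
o(M, q) = -10*q + 89*M (o(M, q) = 89*M - 10*q = -10*q + 89*M)
J*o(15, -53) = 7*(-10*(-53) + 89*15) = 7*(530 + 1335) = 7*1865 = 13055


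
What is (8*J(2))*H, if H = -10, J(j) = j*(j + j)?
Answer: -640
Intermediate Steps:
J(j) = 2*j² (J(j) = j*(2*j) = 2*j²)
(8*J(2))*H = (8*(2*2²))*(-10) = (8*(2*4))*(-10) = (8*8)*(-10) = 64*(-10) = -640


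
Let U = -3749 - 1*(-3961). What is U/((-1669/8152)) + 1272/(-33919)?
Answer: -58621752824/56610811 ≈ -1035.5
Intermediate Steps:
U = 212 (U = -3749 + 3961 = 212)
U/((-1669/8152)) + 1272/(-33919) = 212/((-1669/8152)) + 1272/(-33919) = 212/((-1669*1/8152)) + 1272*(-1/33919) = 212/(-1669/8152) - 1272/33919 = 212*(-8152/1669) - 1272/33919 = -1728224/1669 - 1272/33919 = -58621752824/56610811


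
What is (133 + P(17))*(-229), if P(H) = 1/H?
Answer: -517998/17 ≈ -30470.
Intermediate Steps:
(133 + P(17))*(-229) = (133 + 1/17)*(-229) = (2262/17)*(-229) = -517998/17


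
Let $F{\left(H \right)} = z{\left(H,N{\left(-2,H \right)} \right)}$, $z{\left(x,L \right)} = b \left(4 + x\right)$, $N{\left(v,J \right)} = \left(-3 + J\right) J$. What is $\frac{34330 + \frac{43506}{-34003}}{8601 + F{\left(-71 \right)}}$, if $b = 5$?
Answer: $\frac{583639742}{140534399} \approx 4.153$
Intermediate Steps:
$N{\left(v,J \right)} = J \left(-3 + J\right)$
$z{\left(x,L \right)} = 20 + 5 x$ ($z{\left(x,L \right)} = 5 \left(4 + x\right) = 20 + 5 x$)
$F{\left(H \right)} = 20 + 5 H$
$\frac{34330 + \frac{43506}{-34003}}{8601 + F{\left(-71 \right)}} = \frac{34330 + \frac{43506}{-34003}}{8601 + \left(20 + 5 \left(-71\right)\right)} = \frac{34330 + 43506 \left(- \frac{1}{34003}\right)}{8601 + \left(20 - 355\right)} = \frac{34330 - \frac{43506}{34003}}{8601 - 335} = \frac{1167279484}{34003 \cdot 8266} = \frac{1167279484}{34003} \cdot \frac{1}{8266} = \frac{583639742}{140534399}$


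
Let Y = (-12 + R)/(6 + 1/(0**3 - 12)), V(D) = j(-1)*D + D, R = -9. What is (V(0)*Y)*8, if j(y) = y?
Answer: 0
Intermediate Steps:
V(D) = 0 (V(D) = -D + D = 0)
Y = -252/71 (Y = (-12 - 9)/(6 + 1/(0**3 - 12)) = -21/(6 + 1/(0 - 12)) = -21/(6 + 1/(-12)) = -21/(6 - 1/12) = -21/71/12 = -21*12/71 = -252/71 ≈ -3.5493)
(V(0)*Y)*8 = (0*(-252/71))*8 = 0*8 = 0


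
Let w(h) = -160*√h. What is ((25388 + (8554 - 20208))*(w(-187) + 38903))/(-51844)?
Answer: -267146901/25922 + 549360*I*√187/12961 ≈ -10306.0 + 579.61*I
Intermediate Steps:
((25388 + (8554 - 20208))*(w(-187) + 38903))/(-51844) = ((25388 + (8554 - 20208))*(-160*I*√187 + 38903))/(-51844) = ((25388 - 11654)*(-160*I*√187 + 38903))*(-1/51844) = (13734*(-160*I*√187 + 38903))*(-1/51844) = (13734*(38903 - 160*I*√187))*(-1/51844) = (534293802 - 2197440*I*√187)*(-1/51844) = -267146901/25922 + 549360*I*√187/12961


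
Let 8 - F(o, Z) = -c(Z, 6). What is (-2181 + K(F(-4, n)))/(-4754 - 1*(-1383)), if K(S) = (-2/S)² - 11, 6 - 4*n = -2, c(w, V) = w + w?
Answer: 78911/121356 ≈ 0.65024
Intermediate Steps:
c(w, V) = 2*w
n = 2 (n = 3/2 - ¼*(-2) = 3/2 + ½ = 2)
F(o, Z) = 8 + 2*Z (F(o, Z) = 8 - (-1)*2*Z = 8 - (-2)*Z = 8 + 2*Z)
K(S) = -11 + 4/S² (K(S) = 4/S² - 11 = -11 + 4/S²)
(-2181 + K(F(-4, n)))/(-4754 - 1*(-1383)) = (-2181 + (-11 + 4/(8 + 2*2)²))/(-4754 - 1*(-1383)) = (-2181 + (-11 + 4/(8 + 4)²))/(-4754 + 1383) = (-2181 + (-11 + 4/12²))/(-3371) = (-2181 + (-11 + 4*(1/144)))*(-1/3371) = (-2181 + (-11 + 1/36))*(-1/3371) = (-2181 - 395/36)*(-1/3371) = -78911/36*(-1/3371) = 78911/121356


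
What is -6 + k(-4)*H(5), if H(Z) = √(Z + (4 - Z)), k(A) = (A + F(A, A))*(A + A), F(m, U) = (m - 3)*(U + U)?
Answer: -838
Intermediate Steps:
F(m, U) = 2*U*(-3 + m) (F(m, U) = (-3 + m)*(2*U) = 2*U*(-3 + m))
k(A) = 2*A*(A + 2*A*(-3 + A)) (k(A) = (A + 2*A*(-3 + A))*(A + A) = (A + 2*A*(-3 + A))*(2*A) = 2*A*(A + 2*A*(-3 + A)))
H(Z) = 2 (H(Z) = √4 = 2)
-6 + k(-4)*H(5) = -6 + ((-4)²*(-10 + 4*(-4)))*2 = -6 + (16*(-10 - 16))*2 = -6 + (16*(-26))*2 = -6 - 416*2 = -6 - 832 = -838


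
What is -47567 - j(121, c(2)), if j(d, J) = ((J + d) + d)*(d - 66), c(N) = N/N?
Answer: -60932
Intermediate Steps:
c(N) = 1
j(d, J) = (-66 + d)*(J + 2*d) (j(d, J) = (J + 2*d)*(-66 + d) = (-66 + d)*(J + 2*d))
-47567 - j(121, c(2)) = -47567 - (-132*121 - 66*1 + 2*121**2 + 1*121) = -47567 - (-15972 - 66 + 2*14641 + 121) = -47567 - (-15972 - 66 + 29282 + 121) = -47567 - 1*13365 = -47567 - 13365 = -60932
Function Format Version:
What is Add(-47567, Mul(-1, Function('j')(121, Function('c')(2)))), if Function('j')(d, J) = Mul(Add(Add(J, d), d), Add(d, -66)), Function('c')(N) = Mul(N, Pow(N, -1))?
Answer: -60932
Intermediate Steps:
Function('c')(N) = 1
Function('j')(d, J) = Mul(Add(-66, d), Add(J, Mul(2, d))) (Function('j')(d, J) = Mul(Add(J, Mul(2, d)), Add(-66, d)) = Mul(Add(-66, d), Add(J, Mul(2, d))))
Add(-47567, Mul(-1, Function('j')(121, Function('c')(2)))) = Add(-47567, Mul(-1, Add(Mul(-132, 121), Mul(-66, 1), Mul(2, Pow(121, 2)), Mul(1, 121)))) = Add(-47567, Mul(-1, Add(-15972, -66, Mul(2, 14641), 121))) = Add(-47567, Mul(-1, Add(-15972, -66, 29282, 121))) = Add(-47567, Mul(-1, 13365)) = Add(-47567, -13365) = -60932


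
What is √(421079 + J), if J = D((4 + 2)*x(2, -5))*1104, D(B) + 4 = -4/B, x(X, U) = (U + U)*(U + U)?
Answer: √10416391/5 ≈ 645.49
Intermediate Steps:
x(X, U) = 4*U² (x(X, U) = (2*U)*(2*U) = 4*U²)
D(B) = -4 - 4/B
J = -110584/25 (J = (-4 - 4*1/(100*(4 + 2)))*1104 = (-4 - 4/(6*(4*25)))*1104 = (-4 - 4/(6*100))*1104 = (-4 - 4/600)*1104 = (-4 - 4*1/600)*1104 = (-4 - 1/150)*1104 = -601/150*1104 = -110584/25 ≈ -4423.4)
√(421079 + J) = √(421079 - 110584/25) = √(10416391/25) = √10416391/5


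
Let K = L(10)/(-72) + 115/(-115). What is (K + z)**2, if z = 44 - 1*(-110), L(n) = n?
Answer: 30283009/1296 ≈ 23367.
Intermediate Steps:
z = 154 (z = 44 + 110 = 154)
K = -41/36 (K = 10/(-72) + 115/(-115) = 10*(-1/72) + 115*(-1/115) = -5/36 - 1 = -41/36 ≈ -1.1389)
(K + z)**2 = (-41/36 + 154)**2 = (5503/36)**2 = 30283009/1296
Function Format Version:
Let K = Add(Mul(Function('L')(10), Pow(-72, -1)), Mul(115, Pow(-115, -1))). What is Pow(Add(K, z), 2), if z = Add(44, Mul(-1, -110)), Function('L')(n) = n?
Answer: Rational(30283009, 1296) ≈ 23367.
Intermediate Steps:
z = 154 (z = Add(44, 110) = 154)
K = Rational(-41, 36) (K = Add(Mul(10, Pow(-72, -1)), Mul(115, Pow(-115, -1))) = Add(Mul(10, Rational(-1, 72)), Mul(115, Rational(-1, 115))) = Add(Rational(-5, 36), -1) = Rational(-41, 36) ≈ -1.1389)
Pow(Add(K, z), 2) = Pow(Add(Rational(-41, 36), 154), 2) = Pow(Rational(5503, 36), 2) = Rational(30283009, 1296)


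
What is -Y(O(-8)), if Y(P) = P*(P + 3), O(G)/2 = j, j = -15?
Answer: -810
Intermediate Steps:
O(G) = -30 (O(G) = 2*(-15) = -30)
Y(P) = P*(3 + P)
-Y(O(-8)) = -(-30)*(3 - 30) = -(-30)*(-27) = -1*810 = -810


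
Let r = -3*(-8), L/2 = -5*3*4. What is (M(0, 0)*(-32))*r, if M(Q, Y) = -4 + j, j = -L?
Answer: -89088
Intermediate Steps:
L = -120 (L = 2*(-5*3*4) = 2*(-15*4) = 2*(-60) = -120)
r = 24
j = 120 (j = -1*(-120) = 120)
M(Q, Y) = 116 (M(Q, Y) = -4 + 120 = 116)
(M(0, 0)*(-32))*r = (116*(-32))*24 = -3712*24 = -89088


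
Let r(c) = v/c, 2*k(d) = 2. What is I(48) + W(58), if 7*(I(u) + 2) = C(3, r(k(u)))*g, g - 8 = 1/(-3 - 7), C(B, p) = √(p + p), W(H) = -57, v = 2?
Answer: -1986/35 ≈ -56.743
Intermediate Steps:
k(d) = 1 (k(d) = (½)*2 = 1)
r(c) = 2/c
C(B, p) = √2*√p (C(B, p) = √(2*p) = √2*√p)
g = 79/10 (g = 8 + 1/(-3 - 7) = 8 + 1/(-10) = 8 - ⅒ = 79/10 ≈ 7.9000)
I(u) = 9/35 (I(u) = -2 + ((√2*√(2/1))*(79/10))/7 = -2 + ((√2*√(2*1))*(79/10))/7 = -2 + ((√2*√2)*(79/10))/7 = -2 + (2*(79/10))/7 = -2 + (⅐)*(79/5) = -2 + 79/35 = 9/35)
I(48) + W(58) = 9/35 - 57 = -1986/35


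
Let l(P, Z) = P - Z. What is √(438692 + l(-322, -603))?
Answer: √438973 ≈ 662.55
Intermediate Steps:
√(438692 + l(-322, -603)) = √(438692 + (-322 - 1*(-603))) = √(438692 + (-322 + 603)) = √(438692 + 281) = √438973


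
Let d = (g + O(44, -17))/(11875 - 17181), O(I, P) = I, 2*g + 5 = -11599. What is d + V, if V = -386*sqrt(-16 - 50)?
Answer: 2879/2653 - 386*I*sqrt(66) ≈ 1.0852 - 3135.9*I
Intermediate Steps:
g = -5802 (g = -5/2 + (1/2)*(-11599) = -5/2 - 11599/2 = -5802)
d = 2879/2653 (d = (-5802 + 44)/(11875 - 17181) = -5758/(-5306) = -5758*(-1/5306) = 2879/2653 ≈ 1.0852)
V = -386*I*sqrt(66) ≈ -3135.9*I
d + V = 2879/2653 - 386*I*sqrt(66)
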